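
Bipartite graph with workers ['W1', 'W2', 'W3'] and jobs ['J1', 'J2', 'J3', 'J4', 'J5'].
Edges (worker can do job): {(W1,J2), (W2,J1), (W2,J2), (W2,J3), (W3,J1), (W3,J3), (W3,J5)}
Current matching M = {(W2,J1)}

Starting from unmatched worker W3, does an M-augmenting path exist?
Yes: W3 → J5

An M-augmenting path alternates non-matching / matching edges, starting and ending at unmatched vertices.
Path: W3 → J5
(J5 is unmatched in M, so the path is augmenting.)
Flipping edges along this path would increase |M| from 1 to 2.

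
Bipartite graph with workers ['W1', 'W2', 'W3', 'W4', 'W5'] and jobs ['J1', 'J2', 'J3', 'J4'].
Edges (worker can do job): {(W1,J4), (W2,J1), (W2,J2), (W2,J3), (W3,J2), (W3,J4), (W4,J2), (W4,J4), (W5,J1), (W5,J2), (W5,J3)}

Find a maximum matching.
Matching: {(W2,J3), (W3,J4), (W4,J2), (W5,J1)}

Maximum matching (size 4):
  W2 → J3
  W3 → J4
  W4 → J2
  W5 → J1

Each worker is assigned to at most one job, and each job to at most one worker.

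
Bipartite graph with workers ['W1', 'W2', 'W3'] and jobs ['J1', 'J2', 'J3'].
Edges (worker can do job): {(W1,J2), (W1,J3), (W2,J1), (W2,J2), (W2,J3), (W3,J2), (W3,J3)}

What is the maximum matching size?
Maximum matching size = 3

Maximum matching: {(W1,J3), (W2,J1), (W3,J2)}
Size: 3

This assigns 3 workers to 3 distinct jobs.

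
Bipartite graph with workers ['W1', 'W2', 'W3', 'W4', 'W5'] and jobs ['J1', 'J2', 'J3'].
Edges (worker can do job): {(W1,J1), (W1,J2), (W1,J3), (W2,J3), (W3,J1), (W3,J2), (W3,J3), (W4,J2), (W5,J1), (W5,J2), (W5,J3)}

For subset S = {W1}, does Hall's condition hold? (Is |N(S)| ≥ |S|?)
Yes: |N(S)| = 3, |S| = 1

Subset S = {W1}
Neighbors N(S) = {J1, J2, J3}

|N(S)| = 3, |S| = 1
Hall's condition: |N(S)| ≥ |S| is satisfied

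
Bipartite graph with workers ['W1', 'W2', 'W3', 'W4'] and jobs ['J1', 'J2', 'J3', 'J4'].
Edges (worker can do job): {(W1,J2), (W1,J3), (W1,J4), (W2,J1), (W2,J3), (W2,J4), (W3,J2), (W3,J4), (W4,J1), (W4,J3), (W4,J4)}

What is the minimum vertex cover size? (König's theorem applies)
Minimum vertex cover size = 4

By König's theorem: in bipartite graphs,
min vertex cover = max matching = 4

Maximum matching has size 4, so minimum vertex cover also has size 4.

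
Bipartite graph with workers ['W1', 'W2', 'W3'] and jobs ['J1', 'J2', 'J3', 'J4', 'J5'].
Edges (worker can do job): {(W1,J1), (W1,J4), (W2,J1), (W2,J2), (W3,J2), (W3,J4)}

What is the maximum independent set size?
Maximum independent set = 5

By König's theorem:
- Min vertex cover = Max matching = 3
- Max independent set = Total vertices - Min vertex cover
- Max independent set = 8 - 3 = 5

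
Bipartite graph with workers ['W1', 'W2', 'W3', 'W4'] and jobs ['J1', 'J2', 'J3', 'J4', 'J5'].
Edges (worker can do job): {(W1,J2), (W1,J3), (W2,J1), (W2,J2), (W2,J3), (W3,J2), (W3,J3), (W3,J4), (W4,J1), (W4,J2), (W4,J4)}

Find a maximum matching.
Matching: {(W1,J3), (W2,J1), (W3,J4), (W4,J2)}

Maximum matching (size 4):
  W1 → J3
  W2 → J1
  W3 → J4
  W4 → J2

Each worker is assigned to at most one job, and each job to at most one worker.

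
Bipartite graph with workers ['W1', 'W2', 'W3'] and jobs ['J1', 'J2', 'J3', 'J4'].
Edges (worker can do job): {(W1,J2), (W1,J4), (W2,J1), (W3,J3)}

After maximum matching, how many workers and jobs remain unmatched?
Unmatched: 0 workers, 1 jobs

Maximum matching size: 3
Workers: 3 total, 3 matched, 0 unmatched
Jobs: 4 total, 3 matched, 1 unmatched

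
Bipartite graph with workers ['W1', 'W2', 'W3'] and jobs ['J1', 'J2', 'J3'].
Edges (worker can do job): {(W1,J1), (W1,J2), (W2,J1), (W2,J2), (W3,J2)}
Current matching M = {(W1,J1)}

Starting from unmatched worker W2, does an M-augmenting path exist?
Yes: W2 → J1 → W1 → J2

An M-augmenting path alternates non-matching / matching edges, starting and ending at unmatched vertices.
Path: W2 → J1 → W1 → J2
(J2 is unmatched in M, so the path is augmenting.)
Flipping edges along this path would increase |M| from 1 to 2.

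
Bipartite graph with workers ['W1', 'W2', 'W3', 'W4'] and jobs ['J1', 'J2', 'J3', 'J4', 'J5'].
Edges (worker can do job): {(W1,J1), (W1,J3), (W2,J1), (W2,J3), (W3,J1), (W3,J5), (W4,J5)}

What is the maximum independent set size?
Maximum independent set = 6

By König's theorem:
- Min vertex cover = Max matching = 3
- Max independent set = Total vertices - Min vertex cover
- Max independent set = 9 - 3 = 6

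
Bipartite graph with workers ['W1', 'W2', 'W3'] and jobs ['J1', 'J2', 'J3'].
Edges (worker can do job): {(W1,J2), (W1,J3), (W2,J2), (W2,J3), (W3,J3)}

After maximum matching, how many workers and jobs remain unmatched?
Unmatched: 1 workers, 1 jobs

Maximum matching size: 2
Workers: 3 total, 2 matched, 1 unmatched
Jobs: 3 total, 2 matched, 1 unmatched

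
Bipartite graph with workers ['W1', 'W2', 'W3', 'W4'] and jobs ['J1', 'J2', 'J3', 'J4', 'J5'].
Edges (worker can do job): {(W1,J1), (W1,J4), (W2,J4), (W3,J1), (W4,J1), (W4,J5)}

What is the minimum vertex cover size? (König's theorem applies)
Minimum vertex cover size = 3

By König's theorem: in bipartite graphs,
min vertex cover = max matching = 3

Maximum matching has size 3, so minimum vertex cover also has size 3.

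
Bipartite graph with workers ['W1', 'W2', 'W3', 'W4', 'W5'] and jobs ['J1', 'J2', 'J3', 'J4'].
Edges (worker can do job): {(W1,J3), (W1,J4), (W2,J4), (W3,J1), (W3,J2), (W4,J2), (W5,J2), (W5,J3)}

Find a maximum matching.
Matching: {(W1,J4), (W3,J1), (W4,J2), (W5,J3)}

Maximum matching (size 4):
  W1 → J4
  W3 → J1
  W4 → J2
  W5 → J3

Each worker is assigned to at most one job, and each job to at most one worker.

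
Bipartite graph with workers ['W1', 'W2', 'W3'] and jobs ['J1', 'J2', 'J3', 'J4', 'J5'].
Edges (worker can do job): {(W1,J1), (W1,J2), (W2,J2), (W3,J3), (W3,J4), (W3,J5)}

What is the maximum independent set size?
Maximum independent set = 5

By König's theorem:
- Min vertex cover = Max matching = 3
- Max independent set = Total vertices - Min vertex cover
- Max independent set = 8 - 3 = 5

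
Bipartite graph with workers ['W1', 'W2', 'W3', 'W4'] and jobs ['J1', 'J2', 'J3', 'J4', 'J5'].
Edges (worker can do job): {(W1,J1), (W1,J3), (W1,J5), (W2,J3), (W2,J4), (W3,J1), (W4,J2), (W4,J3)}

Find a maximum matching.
Matching: {(W1,J5), (W2,J4), (W3,J1), (W4,J3)}

Maximum matching (size 4):
  W1 → J5
  W2 → J4
  W3 → J1
  W4 → J3

Each worker is assigned to at most one job, and each job to at most one worker.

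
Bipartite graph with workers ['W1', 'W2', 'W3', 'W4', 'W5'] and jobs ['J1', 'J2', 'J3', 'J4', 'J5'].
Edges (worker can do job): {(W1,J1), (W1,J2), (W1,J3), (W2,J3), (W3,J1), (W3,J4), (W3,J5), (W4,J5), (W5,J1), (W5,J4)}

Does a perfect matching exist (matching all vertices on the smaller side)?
Yes, perfect matching exists (size 5)

Perfect matching: {(W1,J2), (W2,J3), (W3,J1), (W4,J5), (W5,J4)}
All 5 vertices on the smaller side are matched.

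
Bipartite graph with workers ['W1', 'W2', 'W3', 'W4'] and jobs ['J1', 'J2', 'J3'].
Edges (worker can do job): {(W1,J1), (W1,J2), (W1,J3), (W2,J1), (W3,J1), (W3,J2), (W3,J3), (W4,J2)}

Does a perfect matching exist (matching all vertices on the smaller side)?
Yes, perfect matching exists (size 3)

Perfect matching: {(W1,J3), (W3,J1), (W4,J2)}
All 3 vertices on the smaller side are matched.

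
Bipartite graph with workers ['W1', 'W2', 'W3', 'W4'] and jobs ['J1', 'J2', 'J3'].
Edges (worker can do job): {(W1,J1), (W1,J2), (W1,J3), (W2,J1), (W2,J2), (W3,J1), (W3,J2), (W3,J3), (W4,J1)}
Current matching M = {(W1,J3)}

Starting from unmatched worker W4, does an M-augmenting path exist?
Yes: W4 → J1

An M-augmenting path alternates non-matching / matching edges, starting and ending at unmatched vertices.
Path: W4 → J1
(J1 is unmatched in M, so the path is augmenting.)
Flipping edges along this path would increase |M| from 1 to 2.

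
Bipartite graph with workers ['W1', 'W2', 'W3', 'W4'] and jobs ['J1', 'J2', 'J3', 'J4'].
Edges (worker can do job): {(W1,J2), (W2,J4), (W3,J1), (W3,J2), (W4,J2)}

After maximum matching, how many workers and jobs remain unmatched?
Unmatched: 1 workers, 1 jobs

Maximum matching size: 3
Workers: 4 total, 3 matched, 1 unmatched
Jobs: 4 total, 3 matched, 1 unmatched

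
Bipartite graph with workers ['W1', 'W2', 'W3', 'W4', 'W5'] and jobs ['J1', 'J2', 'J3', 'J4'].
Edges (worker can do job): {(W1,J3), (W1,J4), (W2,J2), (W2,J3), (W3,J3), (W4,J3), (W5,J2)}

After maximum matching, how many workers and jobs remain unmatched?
Unmatched: 2 workers, 1 jobs

Maximum matching size: 3
Workers: 5 total, 3 matched, 2 unmatched
Jobs: 4 total, 3 matched, 1 unmatched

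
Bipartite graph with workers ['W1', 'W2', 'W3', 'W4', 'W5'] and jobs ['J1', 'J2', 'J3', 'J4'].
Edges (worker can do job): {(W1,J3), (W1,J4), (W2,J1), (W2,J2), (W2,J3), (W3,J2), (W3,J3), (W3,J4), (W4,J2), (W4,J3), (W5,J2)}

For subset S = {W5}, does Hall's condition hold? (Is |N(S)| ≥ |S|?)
Yes: |N(S)| = 1, |S| = 1

Subset S = {W5}
Neighbors N(S) = {J2}

|N(S)| = 1, |S| = 1
Hall's condition: |N(S)| ≥ |S| is satisfied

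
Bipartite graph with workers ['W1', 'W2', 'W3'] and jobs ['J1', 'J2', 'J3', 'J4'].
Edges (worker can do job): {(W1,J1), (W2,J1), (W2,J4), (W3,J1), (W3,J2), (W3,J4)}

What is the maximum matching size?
Maximum matching size = 3

Maximum matching: {(W1,J1), (W2,J4), (W3,J2)}
Size: 3

This assigns 3 workers to 3 distinct jobs.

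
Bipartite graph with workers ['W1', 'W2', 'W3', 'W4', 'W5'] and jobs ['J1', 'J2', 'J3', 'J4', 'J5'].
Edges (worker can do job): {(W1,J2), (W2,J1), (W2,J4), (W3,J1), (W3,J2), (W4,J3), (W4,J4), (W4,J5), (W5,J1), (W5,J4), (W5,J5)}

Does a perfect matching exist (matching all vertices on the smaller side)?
Yes, perfect matching exists (size 5)

Perfect matching: {(W1,J2), (W2,J4), (W3,J1), (W4,J3), (W5,J5)}
All 5 vertices on the smaller side are matched.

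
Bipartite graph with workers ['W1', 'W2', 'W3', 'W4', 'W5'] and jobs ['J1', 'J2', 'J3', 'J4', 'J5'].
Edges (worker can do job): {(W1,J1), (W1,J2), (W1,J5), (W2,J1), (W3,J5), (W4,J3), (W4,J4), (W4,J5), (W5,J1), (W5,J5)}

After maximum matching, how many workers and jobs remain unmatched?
Unmatched: 1 workers, 1 jobs

Maximum matching size: 4
Workers: 5 total, 4 matched, 1 unmatched
Jobs: 5 total, 4 matched, 1 unmatched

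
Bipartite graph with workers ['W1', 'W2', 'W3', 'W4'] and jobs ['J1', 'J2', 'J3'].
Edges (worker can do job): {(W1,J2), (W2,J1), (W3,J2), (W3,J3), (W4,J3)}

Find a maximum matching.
Matching: {(W2,J1), (W3,J2), (W4,J3)}

Maximum matching (size 3):
  W2 → J1
  W3 → J2
  W4 → J3

Each worker is assigned to at most one job, and each job to at most one worker.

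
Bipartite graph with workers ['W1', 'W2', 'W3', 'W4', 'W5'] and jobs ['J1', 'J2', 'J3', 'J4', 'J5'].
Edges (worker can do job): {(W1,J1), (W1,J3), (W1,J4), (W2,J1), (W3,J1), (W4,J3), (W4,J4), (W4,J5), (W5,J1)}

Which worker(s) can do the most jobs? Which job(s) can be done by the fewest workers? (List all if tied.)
Most versatile: W1, W4 (3 jobs); Least covered: J2 (0 workers)

Worker degrees (jobs they can do): W1:3, W2:1, W3:1, W4:3, W5:1
Job degrees (workers who can do it): J1:4, J2:0, J3:2, J4:2, J5:1

Maximum worker degree is 3, achieved by: W1, W4
Minimum job degree is 0, achieved by: J2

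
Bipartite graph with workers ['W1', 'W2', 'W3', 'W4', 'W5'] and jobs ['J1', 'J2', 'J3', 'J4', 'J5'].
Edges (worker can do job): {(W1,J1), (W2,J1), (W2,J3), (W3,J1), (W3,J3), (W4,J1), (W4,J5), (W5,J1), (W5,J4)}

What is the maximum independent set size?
Maximum independent set = 6

By König's theorem:
- Min vertex cover = Max matching = 4
- Max independent set = Total vertices - Min vertex cover
- Max independent set = 10 - 4 = 6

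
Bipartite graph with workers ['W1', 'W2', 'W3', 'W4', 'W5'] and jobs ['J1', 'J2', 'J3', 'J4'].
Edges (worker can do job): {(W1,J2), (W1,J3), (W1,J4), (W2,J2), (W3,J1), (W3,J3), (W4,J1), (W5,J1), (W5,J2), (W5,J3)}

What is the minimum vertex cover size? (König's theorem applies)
Minimum vertex cover size = 4

By König's theorem: in bipartite graphs,
min vertex cover = max matching = 4

Maximum matching has size 4, so minimum vertex cover also has size 4.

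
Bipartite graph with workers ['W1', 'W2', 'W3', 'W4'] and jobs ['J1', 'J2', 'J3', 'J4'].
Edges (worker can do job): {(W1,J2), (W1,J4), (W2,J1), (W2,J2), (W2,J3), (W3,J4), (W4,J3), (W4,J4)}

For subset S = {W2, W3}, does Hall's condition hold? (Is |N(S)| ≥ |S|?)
Yes: |N(S)| = 4, |S| = 2

Subset S = {W2, W3}
Neighbors N(S) = {J1, J2, J3, J4}

|N(S)| = 4, |S| = 2
Hall's condition: |N(S)| ≥ |S| is satisfied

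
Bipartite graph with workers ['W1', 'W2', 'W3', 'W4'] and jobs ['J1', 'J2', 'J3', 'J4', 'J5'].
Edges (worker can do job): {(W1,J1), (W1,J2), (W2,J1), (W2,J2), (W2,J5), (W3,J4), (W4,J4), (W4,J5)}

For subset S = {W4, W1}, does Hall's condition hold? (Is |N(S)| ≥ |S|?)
Yes: |N(S)| = 4, |S| = 2

Subset S = {W4, W1}
Neighbors N(S) = {J1, J2, J4, J5}

|N(S)| = 4, |S| = 2
Hall's condition: |N(S)| ≥ |S| is satisfied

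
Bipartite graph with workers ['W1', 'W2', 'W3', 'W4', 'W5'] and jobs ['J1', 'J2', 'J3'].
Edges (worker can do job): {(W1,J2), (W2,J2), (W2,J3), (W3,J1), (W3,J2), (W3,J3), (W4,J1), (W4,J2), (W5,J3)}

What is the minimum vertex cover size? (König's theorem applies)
Minimum vertex cover size = 3

By König's theorem: in bipartite graphs,
min vertex cover = max matching = 3

Maximum matching has size 3, so minimum vertex cover also has size 3.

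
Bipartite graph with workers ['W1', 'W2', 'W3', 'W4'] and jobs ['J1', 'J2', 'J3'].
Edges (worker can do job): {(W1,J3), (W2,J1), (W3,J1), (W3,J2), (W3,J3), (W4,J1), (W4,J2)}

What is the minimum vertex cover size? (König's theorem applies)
Minimum vertex cover size = 3

By König's theorem: in bipartite graphs,
min vertex cover = max matching = 3

Maximum matching has size 3, so minimum vertex cover also has size 3.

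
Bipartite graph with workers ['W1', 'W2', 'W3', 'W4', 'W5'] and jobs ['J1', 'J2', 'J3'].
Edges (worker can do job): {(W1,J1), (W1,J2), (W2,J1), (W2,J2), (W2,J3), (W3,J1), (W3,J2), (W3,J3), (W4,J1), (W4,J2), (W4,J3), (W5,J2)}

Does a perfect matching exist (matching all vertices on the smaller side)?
Yes, perfect matching exists (size 3)

Perfect matching: {(W3,J1), (W4,J3), (W5,J2)}
All 3 vertices on the smaller side are matched.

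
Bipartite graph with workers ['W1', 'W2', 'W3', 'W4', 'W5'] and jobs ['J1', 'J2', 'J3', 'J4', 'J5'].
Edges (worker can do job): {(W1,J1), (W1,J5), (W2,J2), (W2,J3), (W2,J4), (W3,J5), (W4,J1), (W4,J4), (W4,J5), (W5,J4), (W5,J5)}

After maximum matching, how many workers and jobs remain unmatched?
Unmatched: 1 workers, 1 jobs

Maximum matching size: 4
Workers: 5 total, 4 matched, 1 unmatched
Jobs: 5 total, 4 matched, 1 unmatched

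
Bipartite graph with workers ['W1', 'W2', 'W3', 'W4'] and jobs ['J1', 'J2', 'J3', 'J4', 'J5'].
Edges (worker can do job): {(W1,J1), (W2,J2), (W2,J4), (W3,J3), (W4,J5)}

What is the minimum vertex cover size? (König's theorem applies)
Minimum vertex cover size = 4

By König's theorem: in bipartite graphs,
min vertex cover = max matching = 4

Maximum matching has size 4, so minimum vertex cover also has size 4.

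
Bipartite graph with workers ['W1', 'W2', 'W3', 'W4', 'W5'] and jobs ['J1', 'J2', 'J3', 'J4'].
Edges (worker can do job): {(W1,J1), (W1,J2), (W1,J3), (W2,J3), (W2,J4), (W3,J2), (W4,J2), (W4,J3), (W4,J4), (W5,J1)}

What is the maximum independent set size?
Maximum independent set = 5

By König's theorem:
- Min vertex cover = Max matching = 4
- Max independent set = Total vertices - Min vertex cover
- Max independent set = 9 - 4 = 5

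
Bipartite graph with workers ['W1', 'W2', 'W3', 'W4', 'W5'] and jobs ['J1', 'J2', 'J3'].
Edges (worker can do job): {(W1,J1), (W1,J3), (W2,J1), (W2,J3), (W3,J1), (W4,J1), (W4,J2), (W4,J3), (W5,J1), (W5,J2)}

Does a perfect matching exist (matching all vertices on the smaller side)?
Yes, perfect matching exists (size 3)

Perfect matching: {(W3,J1), (W4,J3), (W5,J2)}
All 3 vertices on the smaller side are matched.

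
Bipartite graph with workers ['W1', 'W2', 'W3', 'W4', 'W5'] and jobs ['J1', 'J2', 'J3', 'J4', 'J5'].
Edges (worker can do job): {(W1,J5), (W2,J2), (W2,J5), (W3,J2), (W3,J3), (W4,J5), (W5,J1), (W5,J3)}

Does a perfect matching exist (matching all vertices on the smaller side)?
No, maximum matching has size 4 < 5

Maximum matching has size 4, need 5 for perfect matching.
Unmatched workers: ['W1']
Unmatched jobs: ['J4']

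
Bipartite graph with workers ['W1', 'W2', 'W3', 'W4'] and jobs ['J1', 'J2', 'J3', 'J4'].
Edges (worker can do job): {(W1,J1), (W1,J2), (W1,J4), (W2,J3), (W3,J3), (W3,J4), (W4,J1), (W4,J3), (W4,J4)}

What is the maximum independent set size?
Maximum independent set = 4

By König's theorem:
- Min vertex cover = Max matching = 4
- Max independent set = Total vertices - Min vertex cover
- Max independent set = 8 - 4 = 4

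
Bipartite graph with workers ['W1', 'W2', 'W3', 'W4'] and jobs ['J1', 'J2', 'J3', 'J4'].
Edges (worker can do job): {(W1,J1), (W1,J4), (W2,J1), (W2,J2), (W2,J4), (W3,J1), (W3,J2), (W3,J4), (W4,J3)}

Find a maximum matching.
Matching: {(W1,J4), (W2,J2), (W3,J1), (W4,J3)}

Maximum matching (size 4):
  W1 → J4
  W2 → J2
  W3 → J1
  W4 → J3

Each worker is assigned to at most one job, and each job to at most one worker.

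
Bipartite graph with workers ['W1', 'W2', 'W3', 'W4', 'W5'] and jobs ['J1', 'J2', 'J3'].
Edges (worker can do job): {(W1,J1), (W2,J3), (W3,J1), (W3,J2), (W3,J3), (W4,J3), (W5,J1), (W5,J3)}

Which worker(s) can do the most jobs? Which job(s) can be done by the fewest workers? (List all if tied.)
Most versatile: W3 (3 jobs); Least covered: J2 (1 workers)

Worker degrees (jobs they can do): W1:1, W2:1, W3:3, W4:1, W5:2
Job degrees (workers who can do it): J1:3, J2:1, J3:4

Maximum worker degree is 3, achieved by: W3
Minimum job degree is 1, achieved by: J2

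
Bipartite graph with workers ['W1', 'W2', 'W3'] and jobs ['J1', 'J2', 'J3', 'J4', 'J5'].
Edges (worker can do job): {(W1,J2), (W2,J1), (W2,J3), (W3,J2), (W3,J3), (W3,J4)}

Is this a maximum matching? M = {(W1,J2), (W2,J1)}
No, size 2 is not maximum

Proposed matching has size 2.
Maximum matching size for this graph: 3.

This is NOT maximum - can be improved to size 3.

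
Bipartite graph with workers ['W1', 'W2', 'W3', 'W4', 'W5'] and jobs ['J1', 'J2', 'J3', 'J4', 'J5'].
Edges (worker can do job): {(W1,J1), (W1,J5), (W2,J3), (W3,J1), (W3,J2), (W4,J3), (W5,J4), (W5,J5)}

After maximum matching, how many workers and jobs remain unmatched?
Unmatched: 1 workers, 1 jobs

Maximum matching size: 4
Workers: 5 total, 4 matched, 1 unmatched
Jobs: 5 total, 4 matched, 1 unmatched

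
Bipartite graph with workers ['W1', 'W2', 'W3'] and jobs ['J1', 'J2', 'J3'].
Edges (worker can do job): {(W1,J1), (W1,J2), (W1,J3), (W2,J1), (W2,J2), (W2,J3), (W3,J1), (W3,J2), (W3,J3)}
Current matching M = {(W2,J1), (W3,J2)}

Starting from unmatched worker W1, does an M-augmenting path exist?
Yes: W1 → J2 → W3 → J1 → W2 → J3

An M-augmenting path alternates non-matching / matching edges, starting and ending at unmatched vertices.
Path: W1 → J2 → W3 → J1 → W2 → J3
(J3 is unmatched in M, so the path is augmenting.)
Flipping edges along this path would increase |M| from 2 to 3.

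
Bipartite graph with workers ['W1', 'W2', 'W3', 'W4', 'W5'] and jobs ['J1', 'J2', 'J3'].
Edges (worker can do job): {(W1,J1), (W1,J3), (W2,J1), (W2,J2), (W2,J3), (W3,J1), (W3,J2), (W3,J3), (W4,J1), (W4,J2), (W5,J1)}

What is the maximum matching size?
Maximum matching size = 3

Maximum matching: {(W3,J3), (W4,J2), (W5,J1)}
Size: 3

This assigns 3 workers to 3 distinct jobs.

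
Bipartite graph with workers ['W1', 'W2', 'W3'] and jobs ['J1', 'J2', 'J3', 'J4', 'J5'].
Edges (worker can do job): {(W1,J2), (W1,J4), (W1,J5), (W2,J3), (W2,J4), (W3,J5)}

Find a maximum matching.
Matching: {(W1,J2), (W2,J3), (W3,J5)}

Maximum matching (size 3):
  W1 → J2
  W2 → J3
  W3 → J5

Each worker is assigned to at most one job, and each job to at most one worker.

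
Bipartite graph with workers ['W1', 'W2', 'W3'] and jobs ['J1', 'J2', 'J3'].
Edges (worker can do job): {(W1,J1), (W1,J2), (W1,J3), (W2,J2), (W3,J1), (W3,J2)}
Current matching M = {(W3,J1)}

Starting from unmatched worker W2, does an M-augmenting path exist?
Yes: W2 → J2

An M-augmenting path alternates non-matching / matching edges, starting and ending at unmatched vertices.
Path: W2 → J2
(J2 is unmatched in M, so the path is augmenting.)
Flipping edges along this path would increase |M| from 1 to 2.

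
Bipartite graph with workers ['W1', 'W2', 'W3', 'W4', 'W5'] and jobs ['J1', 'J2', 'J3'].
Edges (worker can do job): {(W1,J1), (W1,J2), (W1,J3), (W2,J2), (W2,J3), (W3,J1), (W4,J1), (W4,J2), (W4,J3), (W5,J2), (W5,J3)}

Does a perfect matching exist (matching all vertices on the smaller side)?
Yes, perfect matching exists (size 3)

Perfect matching: {(W3,J1), (W4,J2), (W5,J3)}
All 3 vertices on the smaller side are matched.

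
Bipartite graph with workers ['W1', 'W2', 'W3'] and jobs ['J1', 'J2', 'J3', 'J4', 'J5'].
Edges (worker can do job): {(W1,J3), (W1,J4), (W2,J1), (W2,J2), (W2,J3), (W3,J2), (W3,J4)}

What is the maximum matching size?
Maximum matching size = 3

Maximum matching: {(W1,J3), (W2,J1), (W3,J2)}
Size: 3

This assigns 3 workers to 3 distinct jobs.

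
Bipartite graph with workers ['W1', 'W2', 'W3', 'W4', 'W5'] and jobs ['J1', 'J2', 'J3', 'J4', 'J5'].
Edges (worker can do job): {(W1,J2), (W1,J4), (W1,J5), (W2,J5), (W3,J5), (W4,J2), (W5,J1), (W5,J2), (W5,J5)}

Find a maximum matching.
Matching: {(W1,J4), (W3,J5), (W4,J2), (W5,J1)}

Maximum matching (size 4):
  W1 → J4
  W3 → J5
  W4 → J2
  W5 → J1

Each worker is assigned to at most one job, and each job to at most one worker.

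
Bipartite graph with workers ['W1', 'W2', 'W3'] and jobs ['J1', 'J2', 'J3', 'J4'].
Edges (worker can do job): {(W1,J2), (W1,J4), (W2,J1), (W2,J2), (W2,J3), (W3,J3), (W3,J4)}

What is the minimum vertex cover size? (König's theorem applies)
Minimum vertex cover size = 3

By König's theorem: in bipartite graphs,
min vertex cover = max matching = 3

Maximum matching has size 3, so minimum vertex cover also has size 3.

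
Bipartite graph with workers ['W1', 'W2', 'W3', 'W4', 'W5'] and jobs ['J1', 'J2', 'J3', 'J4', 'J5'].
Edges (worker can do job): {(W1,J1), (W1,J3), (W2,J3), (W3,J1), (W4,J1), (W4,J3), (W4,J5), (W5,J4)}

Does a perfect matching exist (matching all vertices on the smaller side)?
No, maximum matching has size 4 < 5

Maximum matching has size 4, need 5 for perfect matching.
Unmatched workers: ['W2']
Unmatched jobs: ['J2']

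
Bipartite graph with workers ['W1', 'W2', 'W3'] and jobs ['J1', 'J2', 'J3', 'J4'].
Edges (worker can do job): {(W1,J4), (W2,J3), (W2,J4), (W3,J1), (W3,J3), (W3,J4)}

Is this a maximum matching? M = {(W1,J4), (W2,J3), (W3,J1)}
Yes, size 3 is maximum

Proposed matching has size 3.
Maximum matching size for this graph: 3.

This is a maximum matching.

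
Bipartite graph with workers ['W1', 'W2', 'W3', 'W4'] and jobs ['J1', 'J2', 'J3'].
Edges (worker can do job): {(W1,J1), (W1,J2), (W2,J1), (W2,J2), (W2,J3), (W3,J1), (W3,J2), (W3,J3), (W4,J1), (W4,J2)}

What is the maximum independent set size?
Maximum independent set = 4

By König's theorem:
- Min vertex cover = Max matching = 3
- Max independent set = Total vertices - Min vertex cover
- Max independent set = 7 - 3 = 4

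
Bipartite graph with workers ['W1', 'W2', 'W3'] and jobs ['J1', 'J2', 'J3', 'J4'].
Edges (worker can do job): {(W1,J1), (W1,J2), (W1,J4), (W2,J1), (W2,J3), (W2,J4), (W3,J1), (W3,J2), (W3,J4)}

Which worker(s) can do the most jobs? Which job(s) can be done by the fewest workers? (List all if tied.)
Most versatile: W1, W2, W3 (3 jobs); Least covered: J3 (1 workers)

Worker degrees (jobs they can do): W1:3, W2:3, W3:3
Job degrees (workers who can do it): J1:3, J2:2, J3:1, J4:3

Maximum worker degree is 3, achieved by: W1, W2, W3
Minimum job degree is 1, achieved by: J3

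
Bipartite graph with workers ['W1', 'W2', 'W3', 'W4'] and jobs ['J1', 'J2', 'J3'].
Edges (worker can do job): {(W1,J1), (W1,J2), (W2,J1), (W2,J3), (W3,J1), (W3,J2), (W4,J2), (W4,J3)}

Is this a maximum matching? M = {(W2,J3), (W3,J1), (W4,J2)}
Yes, size 3 is maximum

Proposed matching has size 3.
Maximum matching size for this graph: 3.

This is a maximum matching.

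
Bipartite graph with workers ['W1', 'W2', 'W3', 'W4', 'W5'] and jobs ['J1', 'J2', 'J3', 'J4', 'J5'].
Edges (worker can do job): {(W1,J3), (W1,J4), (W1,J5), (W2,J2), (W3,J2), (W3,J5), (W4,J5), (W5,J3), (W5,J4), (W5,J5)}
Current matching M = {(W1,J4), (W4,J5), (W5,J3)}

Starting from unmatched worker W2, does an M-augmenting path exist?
Yes: W2 → J2

An M-augmenting path alternates non-matching / matching edges, starting and ending at unmatched vertices.
Path: W2 → J2
(J2 is unmatched in M, so the path is augmenting.)
Flipping edges along this path would increase |M| from 3 to 4.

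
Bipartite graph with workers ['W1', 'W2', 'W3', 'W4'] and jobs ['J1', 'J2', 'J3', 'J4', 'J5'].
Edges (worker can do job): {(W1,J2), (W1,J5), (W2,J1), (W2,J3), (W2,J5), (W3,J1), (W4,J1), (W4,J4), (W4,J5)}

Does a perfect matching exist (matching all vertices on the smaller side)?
Yes, perfect matching exists (size 4)

Perfect matching: {(W1,J2), (W2,J3), (W3,J1), (W4,J5)}
All 4 vertices on the smaller side are matched.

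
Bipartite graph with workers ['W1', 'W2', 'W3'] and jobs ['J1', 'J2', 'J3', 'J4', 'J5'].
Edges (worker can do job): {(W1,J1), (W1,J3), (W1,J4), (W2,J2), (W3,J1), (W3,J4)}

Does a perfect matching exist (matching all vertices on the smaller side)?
Yes, perfect matching exists (size 3)

Perfect matching: {(W1,J4), (W2,J2), (W3,J1)}
All 3 vertices on the smaller side are matched.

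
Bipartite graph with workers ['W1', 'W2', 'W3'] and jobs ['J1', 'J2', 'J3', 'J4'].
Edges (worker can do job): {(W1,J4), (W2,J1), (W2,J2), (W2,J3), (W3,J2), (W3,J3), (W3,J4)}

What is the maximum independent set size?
Maximum independent set = 4

By König's theorem:
- Min vertex cover = Max matching = 3
- Max independent set = Total vertices - Min vertex cover
- Max independent set = 7 - 3 = 4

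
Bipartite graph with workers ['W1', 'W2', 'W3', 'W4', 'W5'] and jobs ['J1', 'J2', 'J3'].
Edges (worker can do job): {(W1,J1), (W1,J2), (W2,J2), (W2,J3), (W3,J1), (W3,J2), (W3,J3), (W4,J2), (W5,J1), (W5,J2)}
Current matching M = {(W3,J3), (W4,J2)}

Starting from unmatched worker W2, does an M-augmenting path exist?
Yes: W2 → J3 → W3 → J1

An M-augmenting path alternates non-matching / matching edges, starting and ending at unmatched vertices.
Path: W2 → J3 → W3 → J1
(J1 is unmatched in M, so the path is augmenting.)
Flipping edges along this path would increase |M| from 2 to 3.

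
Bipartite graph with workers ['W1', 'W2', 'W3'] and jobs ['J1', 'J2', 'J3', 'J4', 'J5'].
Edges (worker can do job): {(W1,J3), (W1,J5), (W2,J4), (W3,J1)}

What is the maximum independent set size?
Maximum independent set = 5

By König's theorem:
- Min vertex cover = Max matching = 3
- Max independent set = Total vertices - Min vertex cover
- Max independent set = 8 - 3 = 5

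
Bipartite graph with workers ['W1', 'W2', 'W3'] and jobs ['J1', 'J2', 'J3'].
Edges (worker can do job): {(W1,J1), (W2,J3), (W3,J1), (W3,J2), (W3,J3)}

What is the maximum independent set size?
Maximum independent set = 3

By König's theorem:
- Min vertex cover = Max matching = 3
- Max independent set = Total vertices - Min vertex cover
- Max independent set = 6 - 3 = 3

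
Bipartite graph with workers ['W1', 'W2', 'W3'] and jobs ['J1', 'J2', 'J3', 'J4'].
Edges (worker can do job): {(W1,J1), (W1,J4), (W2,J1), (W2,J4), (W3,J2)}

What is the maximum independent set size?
Maximum independent set = 4

By König's theorem:
- Min vertex cover = Max matching = 3
- Max independent set = Total vertices - Min vertex cover
- Max independent set = 7 - 3 = 4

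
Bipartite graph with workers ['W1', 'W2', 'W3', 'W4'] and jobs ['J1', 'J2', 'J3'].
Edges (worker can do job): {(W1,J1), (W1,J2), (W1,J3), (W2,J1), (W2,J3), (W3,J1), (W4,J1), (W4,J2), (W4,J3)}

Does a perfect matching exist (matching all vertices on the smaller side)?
Yes, perfect matching exists (size 3)

Perfect matching: {(W1,J3), (W3,J1), (W4,J2)}
All 3 vertices on the smaller side are matched.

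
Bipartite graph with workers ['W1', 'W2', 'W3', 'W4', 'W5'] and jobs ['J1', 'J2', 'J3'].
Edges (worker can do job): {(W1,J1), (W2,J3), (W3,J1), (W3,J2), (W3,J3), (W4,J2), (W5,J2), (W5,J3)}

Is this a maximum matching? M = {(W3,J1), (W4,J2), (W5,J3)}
Yes, size 3 is maximum

Proposed matching has size 3.
Maximum matching size for this graph: 3.

This is a maximum matching.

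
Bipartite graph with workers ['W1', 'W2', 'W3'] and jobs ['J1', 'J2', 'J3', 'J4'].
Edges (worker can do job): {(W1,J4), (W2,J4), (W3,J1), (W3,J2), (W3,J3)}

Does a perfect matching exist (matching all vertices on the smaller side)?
No, maximum matching has size 2 < 3

Maximum matching has size 2, need 3 for perfect matching.
Unmatched workers: ['W2']
Unmatched jobs: ['J1', 'J2']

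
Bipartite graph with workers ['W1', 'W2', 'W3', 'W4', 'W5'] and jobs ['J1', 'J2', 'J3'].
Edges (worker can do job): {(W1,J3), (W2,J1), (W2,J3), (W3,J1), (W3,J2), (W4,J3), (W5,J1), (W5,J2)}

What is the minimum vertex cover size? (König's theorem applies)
Minimum vertex cover size = 3

By König's theorem: in bipartite graphs,
min vertex cover = max matching = 3

Maximum matching has size 3, so minimum vertex cover also has size 3.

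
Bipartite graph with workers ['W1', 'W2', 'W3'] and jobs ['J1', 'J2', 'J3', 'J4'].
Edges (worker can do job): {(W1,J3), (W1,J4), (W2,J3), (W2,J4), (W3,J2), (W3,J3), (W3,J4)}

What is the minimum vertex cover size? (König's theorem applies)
Minimum vertex cover size = 3

By König's theorem: in bipartite graphs,
min vertex cover = max matching = 3

Maximum matching has size 3, so minimum vertex cover also has size 3.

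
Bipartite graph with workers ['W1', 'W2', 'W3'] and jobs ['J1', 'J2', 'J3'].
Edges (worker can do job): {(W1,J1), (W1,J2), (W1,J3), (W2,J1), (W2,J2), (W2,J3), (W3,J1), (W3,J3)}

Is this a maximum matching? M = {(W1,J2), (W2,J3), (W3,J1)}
Yes, size 3 is maximum

Proposed matching has size 3.
Maximum matching size for this graph: 3.

This is a maximum matching.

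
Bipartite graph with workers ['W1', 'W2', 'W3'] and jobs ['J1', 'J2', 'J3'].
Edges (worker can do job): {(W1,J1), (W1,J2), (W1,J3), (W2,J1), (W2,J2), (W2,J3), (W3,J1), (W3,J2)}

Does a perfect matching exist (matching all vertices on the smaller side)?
Yes, perfect matching exists (size 3)

Perfect matching: {(W1,J2), (W2,J3), (W3,J1)}
All 3 vertices on the smaller side are matched.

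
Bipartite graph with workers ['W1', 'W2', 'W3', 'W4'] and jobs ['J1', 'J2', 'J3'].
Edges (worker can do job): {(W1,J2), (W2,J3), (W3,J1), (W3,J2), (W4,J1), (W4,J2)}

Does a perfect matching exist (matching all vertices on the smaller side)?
Yes, perfect matching exists (size 3)

Perfect matching: {(W2,J3), (W3,J1), (W4,J2)}
All 3 vertices on the smaller side are matched.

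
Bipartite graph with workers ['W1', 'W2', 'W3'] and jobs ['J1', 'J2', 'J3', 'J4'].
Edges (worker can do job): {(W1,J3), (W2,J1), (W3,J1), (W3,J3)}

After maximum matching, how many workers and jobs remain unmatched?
Unmatched: 1 workers, 2 jobs

Maximum matching size: 2
Workers: 3 total, 2 matched, 1 unmatched
Jobs: 4 total, 2 matched, 2 unmatched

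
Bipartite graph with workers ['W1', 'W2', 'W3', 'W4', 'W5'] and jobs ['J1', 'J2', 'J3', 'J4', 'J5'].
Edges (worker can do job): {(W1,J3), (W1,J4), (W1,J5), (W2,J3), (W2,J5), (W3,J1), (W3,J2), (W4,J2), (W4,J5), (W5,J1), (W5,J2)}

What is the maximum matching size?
Maximum matching size = 5

Maximum matching: {(W1,J4), (W2,J3), (W3,J2), (W4,J5), (W5,J1)}
Size: 5

This assigns 5 workers to 5 distinct jobs.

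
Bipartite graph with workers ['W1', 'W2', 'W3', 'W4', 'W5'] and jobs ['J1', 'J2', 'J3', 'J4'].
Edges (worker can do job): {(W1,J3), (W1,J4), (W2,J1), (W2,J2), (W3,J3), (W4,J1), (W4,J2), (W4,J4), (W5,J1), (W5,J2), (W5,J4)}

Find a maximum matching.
Matching: {(W2,J2), (W3,J3), (W4,J1), (W5,J4)}

Maximum matching (size 4):
  W2 → J2
  W3 → J3
  W4 → J1
  W5 → J4

Each worker is assigned to at most one job, and each job to at most one worker.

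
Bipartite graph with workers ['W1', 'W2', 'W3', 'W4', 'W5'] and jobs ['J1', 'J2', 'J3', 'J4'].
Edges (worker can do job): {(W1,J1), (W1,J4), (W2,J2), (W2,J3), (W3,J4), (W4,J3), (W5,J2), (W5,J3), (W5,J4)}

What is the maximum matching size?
Maximum matching size = 4

Maximum matching: {(W1,J1), (W2,J2), (W3,J4), (W5,J3)}
Size: 4

This assigns 4 workers to 4 distinct jobs.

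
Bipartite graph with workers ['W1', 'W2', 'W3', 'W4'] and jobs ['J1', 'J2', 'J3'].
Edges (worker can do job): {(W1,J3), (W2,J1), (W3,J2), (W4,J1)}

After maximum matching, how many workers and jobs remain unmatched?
Unmatched: 1 workers, 0 jobs

Maximum matching size: 3
Workers: 4 total, 3 matched, 1 unmatched
Jobs: 3 total, 3 matched, 0 unmatched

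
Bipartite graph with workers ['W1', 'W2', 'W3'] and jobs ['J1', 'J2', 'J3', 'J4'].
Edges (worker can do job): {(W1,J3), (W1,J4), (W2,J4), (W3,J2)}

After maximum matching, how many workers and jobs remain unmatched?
Unmatched: 0 workers, 1 jobs

Maximum matching size: 3
Workers: 3 total, 3 matched, 0 unmatched
Jobs: 4 total, 3 matched, 1 unmatched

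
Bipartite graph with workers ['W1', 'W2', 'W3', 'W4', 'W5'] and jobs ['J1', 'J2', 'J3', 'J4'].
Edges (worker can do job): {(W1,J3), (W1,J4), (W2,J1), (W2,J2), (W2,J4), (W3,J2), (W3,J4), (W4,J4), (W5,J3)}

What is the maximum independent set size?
Maximum independent set = 5

By König's theorem:
- Min vertex cover = Max matching = 4
- Max independent set = Total vertices - Min vertex cover
- Max independent set = 9 - 4 = 5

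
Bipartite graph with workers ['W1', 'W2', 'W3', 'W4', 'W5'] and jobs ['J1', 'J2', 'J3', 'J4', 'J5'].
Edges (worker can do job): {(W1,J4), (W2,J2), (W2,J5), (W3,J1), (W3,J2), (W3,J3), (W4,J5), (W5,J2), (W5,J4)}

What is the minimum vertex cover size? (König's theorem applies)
Minimum vertex cover size = 4

By König's theorem: in bipartite graphs,
min vertex cover = max matching = 4

Maximum matching has size 4, so minimum vertex cover also has size 4.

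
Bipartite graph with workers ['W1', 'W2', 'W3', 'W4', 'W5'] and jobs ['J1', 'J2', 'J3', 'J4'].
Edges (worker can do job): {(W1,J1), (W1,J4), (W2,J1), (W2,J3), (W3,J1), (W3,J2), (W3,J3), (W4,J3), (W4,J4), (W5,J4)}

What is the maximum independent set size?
Maximum independent set = 5

By König's theorem:
- Min vertex cover = Max matching = 4
- Max independent set = Total vertices - Min vertex cover
- Max independent set = 9 - 4 = 5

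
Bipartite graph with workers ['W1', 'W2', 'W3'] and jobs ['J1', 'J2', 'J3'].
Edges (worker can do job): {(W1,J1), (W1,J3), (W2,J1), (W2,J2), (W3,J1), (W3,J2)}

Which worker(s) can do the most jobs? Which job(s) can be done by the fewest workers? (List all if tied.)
Most versatile: W1, W2, W3 (2 jobs); Least covered: J3 (1 workers)

Worker degrees (jobs they can do): W1:2, W2:2, W3:2
Job degrees (workers who can do it): J1:3, J2:2, J3:1

Maximum worker degree is 2, achieved by: W1, W2, W3
Minimum job degree is 1, achieved by: J3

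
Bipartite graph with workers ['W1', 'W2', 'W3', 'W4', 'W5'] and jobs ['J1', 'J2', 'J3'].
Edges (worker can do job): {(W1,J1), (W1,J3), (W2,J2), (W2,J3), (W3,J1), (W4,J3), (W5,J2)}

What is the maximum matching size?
Maximum matching size = 3

Maximum matching: {(W3,J1), (W4,J3), (W5,J2)}
Size: 3

This assigns 3 workers to 3 distinct jobs.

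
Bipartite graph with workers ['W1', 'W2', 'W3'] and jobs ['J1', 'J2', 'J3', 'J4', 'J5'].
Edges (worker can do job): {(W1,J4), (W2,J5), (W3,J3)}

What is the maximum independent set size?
Maximum independent set = 5

By König's theorem:
- Min vertex cover = Max matching = 3
- Max independent set = Total vertices - Min vertex cover
- Max independent set = 8 - 3 = 5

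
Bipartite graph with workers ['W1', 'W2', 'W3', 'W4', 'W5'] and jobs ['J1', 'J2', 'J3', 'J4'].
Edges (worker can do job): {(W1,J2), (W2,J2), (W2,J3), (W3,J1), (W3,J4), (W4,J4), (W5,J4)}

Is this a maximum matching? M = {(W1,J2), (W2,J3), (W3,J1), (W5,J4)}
Yes, size 4 is maximum

Proposed matching has size 4.
Maximum matching size for this graph: 4.

This is a maximum matching.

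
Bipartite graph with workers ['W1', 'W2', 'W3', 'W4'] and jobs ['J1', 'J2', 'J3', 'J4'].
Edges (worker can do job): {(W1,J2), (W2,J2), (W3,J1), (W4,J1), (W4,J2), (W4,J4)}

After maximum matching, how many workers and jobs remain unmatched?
Unmatched: 1 workers, 1 jobs

Maximum matching size: 3
Workers: 4 total, 3 matched, 1 unmatched
Jobs: 4 total, 3 matched, 1 unmatched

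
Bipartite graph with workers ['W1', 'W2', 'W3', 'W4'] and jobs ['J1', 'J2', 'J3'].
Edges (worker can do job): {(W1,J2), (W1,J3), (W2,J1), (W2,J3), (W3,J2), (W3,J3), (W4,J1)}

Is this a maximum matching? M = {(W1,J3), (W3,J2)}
No, size 2 is not maximum

Proposed matching has size 2.
Maximum matching size for this graph: 3.

This is NOT maximum - can be improved to size 3.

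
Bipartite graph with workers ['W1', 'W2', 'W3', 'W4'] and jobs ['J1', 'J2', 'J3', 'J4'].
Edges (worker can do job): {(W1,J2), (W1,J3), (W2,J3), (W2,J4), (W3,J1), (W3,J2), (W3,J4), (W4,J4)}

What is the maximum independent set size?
Maximum independent set = 4

By König's theorem:
- Min vertex cover = Max matching = 4
- Max independent set = Total vertices - Min vertex cover
- Max independent set = 8 - 4 = 4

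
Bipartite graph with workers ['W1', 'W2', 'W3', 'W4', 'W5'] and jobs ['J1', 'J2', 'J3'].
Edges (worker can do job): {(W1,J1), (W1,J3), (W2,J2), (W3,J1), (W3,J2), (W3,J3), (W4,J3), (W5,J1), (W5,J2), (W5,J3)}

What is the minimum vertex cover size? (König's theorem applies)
Minimum vertex cover size = 3

By König's theorem: in bipartite graphs,
min vertex cover = max matching = 3

Maximum matching has size 3, so minimum vertex cover also has size 3.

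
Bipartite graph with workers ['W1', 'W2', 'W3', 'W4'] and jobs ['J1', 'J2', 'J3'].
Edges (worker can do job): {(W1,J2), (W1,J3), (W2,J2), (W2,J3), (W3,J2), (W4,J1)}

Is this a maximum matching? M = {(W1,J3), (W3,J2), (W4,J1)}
Yes, size 3 is maximum

Proposed matching has size 3.
Maximum matching size for this graph: 3.

This is a maximum matching.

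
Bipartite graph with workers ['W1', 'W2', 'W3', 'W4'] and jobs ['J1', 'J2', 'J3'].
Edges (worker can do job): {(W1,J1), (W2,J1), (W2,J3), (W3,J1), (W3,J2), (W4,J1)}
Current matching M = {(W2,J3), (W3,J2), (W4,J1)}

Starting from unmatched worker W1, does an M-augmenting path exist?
No augmenting path from W1

Alternating search from W1 reaches jobs: {J1}.
Every reachable job is already matched in M, and following those matched edges back to workers exposes no further unvisited jobs.
No M-augmenting path from W1 exists.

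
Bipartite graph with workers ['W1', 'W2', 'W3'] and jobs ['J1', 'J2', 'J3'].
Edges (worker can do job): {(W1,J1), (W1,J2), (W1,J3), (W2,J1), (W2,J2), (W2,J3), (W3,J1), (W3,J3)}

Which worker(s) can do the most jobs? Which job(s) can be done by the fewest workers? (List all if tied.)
Most versatile: W1, W2 (3 jobs); Least covered: J2 (2 workers)

Worker degrees (jobs they can do): W1:3, W2:3, W3:2
Job degrees (workers who can do it): J1:3, J2:2, J3:3

Maximum worker degree is 3, achieved by: W1, W2
Minimum job degree is 2, achieved by: J2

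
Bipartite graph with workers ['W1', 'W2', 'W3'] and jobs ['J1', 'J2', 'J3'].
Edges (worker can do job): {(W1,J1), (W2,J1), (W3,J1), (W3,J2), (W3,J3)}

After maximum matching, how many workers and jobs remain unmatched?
Unmatched: 1 workers, 1 jobs

Maximum matching size: 2
Workers: 3 total, 2 matched, 1 unmatched
Jobs: 3 total, 2 matched, 1 unmatched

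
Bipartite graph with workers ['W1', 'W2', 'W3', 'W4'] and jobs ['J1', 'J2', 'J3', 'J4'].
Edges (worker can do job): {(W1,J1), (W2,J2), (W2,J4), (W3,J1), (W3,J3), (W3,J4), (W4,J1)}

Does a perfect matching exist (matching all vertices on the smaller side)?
No, maximum matching has size 3 < 4

Maximum matching has size 3, need 4 for perfect matching.
Unmatched workers: ['W1']
Unmatched jobs: ['J4']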